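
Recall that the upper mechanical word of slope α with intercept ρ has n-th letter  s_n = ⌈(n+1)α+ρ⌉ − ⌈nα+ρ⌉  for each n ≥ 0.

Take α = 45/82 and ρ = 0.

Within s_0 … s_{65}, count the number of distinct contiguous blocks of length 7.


8

t_n = ⌈(n·45)/82⌉ for n = 0 … 66:
  n=0…9: ⌈0/82⌉=0 ⌈45/82⌉=1 ⌈90/82⌉=2 ⌈135/82⌉=2 ⌈180/82⌉=3 ⌈225/82⌉=3 ⌈270/82⌉=4 ⌈315/82⌉=4 ⌈360/82⌉=5 ⌈405/82⌉=5
  n=10…19: ⌈450/82⌉=6 ⌈495/82⌉=7 ⌈540/82⌉=7 ⌈585/82⌉=8 ⌈630/82⌉=8 ⌈675/82⌉=9 ⌈720/82⌉=9 ⌈765/82⌉=10 ⌈810/82⌉=10 ⌈855/82⌉=11
  n=20…29: ⌈900/82⌉=11 ⌈945/82⌉=12 ⌈990/82⌉=13 ⌈1035/82⌉=13 ⌈1080/82⌉=14 ⌈1125/82⌉=14 ⌈1170/82⌉=15 ⌈1215/82⌉=15 ⌈1260/82⌉=16 ⌈1305/82⌉=16
  n=30…39: ⌈1350/82⌉=17 ⌈1395/82⌉=18 ⌈1440/82⌉=18 ⌈1485/82⌉=19 ⌈1530/82⌉=19 ⌈1575/82⌉=20 ⌈1620/82⌉=20 ⌈1665/82⌉=21 ⌈1710/82⌉=21 ⌈1755/82⌉=22
  n=40…49: ⌈1800/82⌉=22 ⌈1845/82⌉=23 ⌈1890/82⌉=24 ⌈1935/82⌉=24 ⌈1980/82⌉=25 ⌈2025/82⌉=25 ⌈2070/82⌉=26 ⌈2115/82⌉=26 ⌈2160/82⌉=27 ⌈2205/82⌉=27
  n=50…59: ⌈2250/82⌉=28 ⌈2295/82⌉=28 ⌈2340/82⌉=29 ⌈2385/82⌉=30 ⌈2430/82⌉=30 ⌈2475/82⌉=31 ⌈2520/82⌉=31 ⌈2565/82⌉=32 ⌈2610/82⌉=32 ⌈2655/82⌉=33
  n=60…66: ⌈2700/82⌉=33 ⌈2745/82⌉=34 ⌈2790/82⌉=35 ⌈2835/82⌉=35 ⌈2880/82⌉=36 ⌈2925/82⌉=36 ⌈2970/82⌉=37
s_n = t_(n+1) − t_n for n = 0 … 65 gives
prefix = 110101010110101010101101010101101010101011010101010110101010110101
slide a length-7 window over [0..6] … [59..65] (60 windows); first occurrence of each distinct factor:
  [  0..  6] 1101010
  [  1..  7] 1010101
  [  2..  8] 0101010
  [  4.. 10] 0101011
  [  5.. 11] 1010110
  [  6.. 12] 0101101
  [  7.. 13] 1011010
  [  8.. 14] 0110101
  (the other 52 windows repeat one of these)
distinct factors: {0101010, 0101011, 0101101, 0110101, 1010101, 1010110, 1011010, 1101010}
count = 8  (Sturmian bound for length 7 is 8)


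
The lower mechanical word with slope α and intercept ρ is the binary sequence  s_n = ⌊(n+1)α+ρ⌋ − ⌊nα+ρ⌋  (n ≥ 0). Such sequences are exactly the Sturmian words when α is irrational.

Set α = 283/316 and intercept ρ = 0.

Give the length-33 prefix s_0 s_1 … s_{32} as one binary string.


n=0: ⌊(1·283)/316⌋ − ⌊(0·283)/316⌋ = ⌊283/316⌋ − ⌊0/316⌋ = 0 − 0 = 0
n=1: ⌊(2·283)/316⌋ − ⌊(1·283)/316⌋ = ⌊566/316⌋ − ⌊283/316⌋ = 1 − 0 = 1
n=2: ⌊(3·283)/316⌋ − ⌊(2·283)/316⌋ = ⌊849/316⌋ − ⌊566/316⌋ = 2 − 1 = 1
n=3: ⌊(4·283)/316⌋ − ⌊(3·283)/316⌋ = ⌊1132/316⌋ − ⌊849/316⌋ = 3 − 2 = 1
n=4: ⌊(5·283)/316⌋ − ⌊(4·283)/316⌋ = ⌊1415/316⌋ − ⌊1132/316⌋ = 4 − 3 = 1
n=5: ⌊(6·283)/316⌋ − ⌊(5·283)/316⌋ = ⌊1698/316⌋ − ⌊1415/316⌋ = 5 − 4 = 1
n=6: ⌊(7·283)/316⌋ − ⌊(6·283)/316⌋ = ⌊1981/316⌋ − ⌊1698/316⌋ = 6 − 5 = 1
n=7: ⌊(8·283)/316⌋ − ⌊(7·283)/316⌋ = ⌊2264/316⌋ − ⌊1981/316⌋ = 7 − 6 = 1
n=8: ⌊(9·283)/316⌋ − ⌊(8·283)/316⌋ = ⌊2547/316⌋ − ⌊2264/316⌋ = 8 − 7 = 1
n=9: ⌊(10·283)/316⌋ − ⌊(9·283)/316⌋ = ⌊2830/316⌋ − ⌊2547/316⌋ = 8 − 8 = 0
n=10: ⌊(11·283)/316⌋ − ⌊(10·283)/316⌋ = ⌊3113/316⌋ − ⌊2830/316⌋ = 9 − 8 = 1
n=11: ⌊(12·283)/316⌋ − ⌊(11·283)/316⌋ = ⌊3396/316⌋ − ⌊3113/316⌋ = 10 − 9 = 1
n=12: ⌊(13·283)/316⌋ − ⌊(12·283)/316⌋ = ⌊3679/316⌋ − ⌊3396/316⌋ = 11 − 10 = 1
n=13: ⌊(14·283)/316⌋ − ⌊(13·283)/316⌋ = ⌊3962/316⌋ − ⌊3679/316⌋ = 12 − 11 = 1
n=14: ⌊(15·283)/316⌋ − ⌊(14·283)/316⌋ = ⌊4245/316⌋ − ⌊3962/316⌋ = 13 − 12 = 1
n=15: ⌊(16·283)/316⌋ − ⌊(15·283)/316⌋ = ⌊4528/316⌋ − ⌊4245/316⌋ = 14 − 13 = 1
n=16: ⌊(17·283)/316⌋ − ⌊(16·283)/316⌋ = ⌊4811/316⌋ − ⌊4528/316⌋ = 15 − 14 = 1
n=17: ⌊(18·283)/316⌋ − ⌊(17·283)/316⌋ = ⌊5094/316⌋ − ⌊4811/316⌋ = 16 − 15 = 1
n=18: ⌊(19·283)/316⌋ − ⌊(18·283)/316⌋ = ⌊5377/316⌋ − ⌊5094/316⌋ = 17 − 16 = 1
n=19: ⌊(20·283)/316⌋ − ⌊(19·283)/316⌋ = ⌊5660/316⌋ − ⌊5377/316⌋ = 17 − 17 = 0
n=20: ⌊(21·283)/316⌋ − ⌊(20·283)/316⌋ = ⌊5943/316⌋ − ⌊5660/316⌋ = 18 − 17 = 1
n=21: ⌊(22·283)/316⌋ − ⌊(21·283)/316⌋ = ⌊6226/316⌋ − ⌊5943/316⌋ = 19 − 18 = 1
n=22: ⌊(23·283)/316⌋ − ⌊(22·283)/316⌋ = ⌊6509/316⌋ − ⌊6226/316⌋ = 20 − 19 = 1
n=23: ⌊(24·283)/316⌋ − ⌊(23·283)/316⌋ = ⌊6792/316⌋ − ⌊6509/316⌋ = 21 − 20 = 1
n=24: ⌊(25·283)/316⌋ − ⌊(24·283)/316⌋ = ⌊7075/316⌋ − ⌊6792/316⌋ = 22 − 21 = 1
n=25: ⌊(26·283)/316⌋ − ⌊(25·283)/316⌋ = ⌊7358/316⌋ − ⌊7075/316⌋ = 23 − 22 = 1
n=26: ⌊(27·283)/316⌋ − ⌊(26·283)/316⌋ = ⌊7641/316⌋ − ⌊7358/316⌋ = 24 − 23 = 1
n=27: ⌊(28·283)/316⌋ − ⌊(27·283)/316⌋ = ⌊7924/316⌋ − ⌊7641/316⌋ = 25 − 24 = 1
n=28: ⌊(29·283)/316⌋ − ⌊(28·283)/316⌋ = ⌊8207/316⌋ − ⌊7924/316⌋ = 25 − 25 = 0
n=29: ⌊(30·283)/316⌋ − ⌊(29·283)/316⌋ = ⌊8490/316⌋ − ⌊8207/316⌋ = 26 − 25 = 1
n=30: ⌊(31·283)/316⌋ − ⌊(30·283)/316⌋ = ⌊8773/316⌋ − ⌊8490/316⌋ = 27 − 26 = 1
n=31: ⌊(32·283)/316⌋ − ⌊(31·283)/316⌋ = ⌊9056/316⌋ − ⌊8773/316⌋ = 28 − 27 = 1
n=32: ⌊(33·283)/316⌋ − ⌊(32·283)/316⌋ = ⌊9339/316⌋ − ⌊9056/316⌋ = 29 − 28 = 1

011111111011111111101111111101111


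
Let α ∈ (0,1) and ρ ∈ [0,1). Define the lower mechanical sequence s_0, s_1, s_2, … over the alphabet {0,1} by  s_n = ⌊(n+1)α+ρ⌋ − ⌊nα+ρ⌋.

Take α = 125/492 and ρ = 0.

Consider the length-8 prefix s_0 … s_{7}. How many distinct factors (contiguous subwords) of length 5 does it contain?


t_n = ⌊(n·125)/492⌋ for n = 0 … 8:
  n=0…8: ⌊0/492⌋=0 ⌊125/492⌋=0 ⌊250/492⌋=0 ⌊375/492⌋=0 ⌊500/492⌋=1 ⌊625/492⌋=1 ⌊750/492⌋=1 ⌊875/492⌋=1 ⌊1000/492⌋=2
s_n = t_(n+1) − t_n for n = 0 … 7 gives
prefix = 00010001
slide a length-5 window over [0..4] … [3..7] (4 windows); first occurrence of each distinct factor:
  [  0..  4] 00010
  [  1..  5] 00100
  [  2..  6] 01000
  [  3..  7] 10001
distinct factors: {00010, 00100, 01000, 10001}
count = 4  (Sturmian bound for length 5 is 6)

4


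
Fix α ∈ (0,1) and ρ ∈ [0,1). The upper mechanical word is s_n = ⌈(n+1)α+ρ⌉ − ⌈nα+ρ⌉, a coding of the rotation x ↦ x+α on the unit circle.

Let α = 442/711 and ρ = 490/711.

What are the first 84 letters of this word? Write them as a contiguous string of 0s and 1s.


101101101011011010110101101101011011010110110101101101011010110110101101101011011010

n=0: ⌈(1·442+490)/711⌉ − ⌈(0·442+490)/711⌉ = ⌈932/711⌉ − ⌈490/711⌉ = 2 − 1 = 1
n=1: ⌈(2·442+490)/711⌉ − ⌈(1·442+490)/711⌉ = ⌈1374/711⌉ − ⌈932/711⌉ = 2 − 2 = 0
n=2: ⌈(3·442+490)/711⌉ − ⌈(2·442+490)/711⌉ = ⌈1816/711⌉ − ⌈1374/711⌉ = 3 − 2 = 1
n=3: ⌈(4·442+490)/711⌉ − ⌈(3·442+490)/711⌉ = ⌈2258/711⌉ − ⌈1816/711⌉ = 4 − 3 = 1
n=4: ⌈(5·442+490)/711⌉ − ⌈(4·442+490)/711⌉ = ⌈2700/711⌉ − ⌈2258/711⌉ = 4 − 4 = 0
n=5: ⌈(6·442+490)/711⌉ − ⌈(5·442+490)/711⌉ = ⌈3142/711⌉ − ⌈2700/711⌉ = 5 − 4 = 1
n=6: ⌈(7·442+490)/711⌉ − ⌈(6·442+490)/711⌉ = ⌈3584/711⌉ − ⌈3142/711⌉ = 6 − 5 = 1
n=7: ⌈(8·442+490)/711⌉ − ⌈(7·442+490)/711⌉ = ⌈4026/711⌉ − ⌈3584/711⌉ = 6 − 6 = 0
n=8: ⌈(9·442+490)/711⌉ − ⌈(8·442+490)/711⌉ = ⌈4468/711⌉ − ⌈4026/711⌉ = 7 − 6 = 1
n=9: ⌈(10·442+490)/711⌉ − ⌈(9·442+490)/711⌉ = ⌈4910/711⌉ − ⌈4468/711⌉ = 7 − 7 = 0
n=10: ⌈(11·442+490)/711⌉ − ⌈(10·442+490)/711⌉ = ⌈5352/711⌉ − ⌈4910/711⌉ = 8 − 7 = 1
n=11: ⌈(12·442+490)/711⌉ − ⌈(11·442+490)/711⌉ = ⌈5794/711⌉ − ⌈5352/711⌉ = 9 − 8 = 1
n=12: ⌈(13·442+490)/711⌉ − ⌈(12·442+490)/711⌉ = ⌈6236/711⌉ − ⌈5794/711⌉ = 9 − 9 = 0
n=13: ⌈(14·442+490)/711⌉ − ⌈(13·442+490)/711⌉ = ⌈6678/711⌉ − ⌈6236/711⌉ = 10 − 9 = 1
n=14: ⌈(15·442+490)/711⌉ − ⌈(14·442+490)/711⌉ = ⌈7120/711⌉ − ⌈6678/711⌉ = 11 − 10 = 1
n=15: ⌈(16·442+490)/711⌉ − ⌈(15·442+490)/711⌉ = ⌈7562/711⌉ − ⌈7120/711⌉ = 11 − 11 = 0
n=16: ⌈(17·442+490)/711⌉ − ⌈(16·442+490)/711⌉ = ⌈8004/711⌉ − ⌈7562/711⌉ = 12 − 11 = 1
n=17: ⌈(18·442+490)/711⌉ − ⌈(17·442+490)/711⌉ = ⌈8446/711⌉ − ⌈8004/711⌉ = 12 − 12 = 0
n=18: ⌈(19·442+490)/711⌉ − ⌈(18·442+490)/711⌉ = ⌈8888/711⌉ − ⌈8446/711⌉ = 13 − 12 = 1
n=19: ⌈(20·442+490)/711⌉ − ⌈(19·442+490)/711⌉ = ⌈9330/711⌉ − ⌈8888/711⌉ = 14 − 13 = 1
n=20: ⌈(21·442+490)/711⌉ − ⌈(20·442+490)/711⌉ = ⌈9772/711⌉ − ⌈9330/711⌉ = 14 − 14 = 0
n=21: ⌈(22·442+490)/711⌉ − ⌈(21·442+490)/711⌉ = ⌈10214/711⌉ − ⌈9772/711⌉ = 15 − 14 = 1
n=22: ⌈(23·442+490)/711⌉ − ⌈(22·442+490)/711⌉ = ⌈10656/711⌉ − ⌈10214/711⌉ = 15 − 15 = 0
n=23: ⌈(24·442+490)/711⌉ − ⌈(23·442+490)/711⌉ = ⌈11098/711⌉ − ⌈10656/711⌉ = 16 − 15 = 1
n=24: ⌈(25·442+490)/711⌉ − ⌈(24·442+490)/711⌉ = ⌈11540/711⌉ − ⌈11098/711⌉ = 17 − 16 = 1
n=25: ⌈(26·442+490)/711⌉ − ⌈(25·442+490)/711⌉ = ⌈11982/711⌉ − ⌈11540/711⌉ = 17 − 17 = 0
n=26: ⌈(27·442+490)/711⌉ − ⌈(26·442+490)/711⌉ = ⌈12424/711⌉ − ⌈11982/711⌉ = 18 − 17 = 1
n=27: ⌈(28·442+490)/711⌉ − ⌈(27·442+490)/711⌉ = ⌈12866/711⌉ − ⌈12424/711⌉ = 19 − 18 = 1
n=28: ⌈(29·442+490)/711⌉ − ⌈(28·442+490)/711⌉ = ⌈13308/711⌉ − ⌈12866/711⌉ = 19 − 19 = 0
n=29: ⌈(30·442+490)/711⌉ − ⌈(29·442+490)/711⌉ = ⌈13750/711⌉ − ⌈13308/711⌉ = 20 − 19 = 1
n=30: ⌈(31·442+490)/711⌉ − ⌈(30·442+490)/711⌉ = ⌈14192/711⌉ − ⌈13750/711⌉ = 20 − 20 = 0
n=31: ⌈(32·442+490)/711⌉ − ⌈(31·442+490)/711⌉ = ⌈14634/711⌉ − ⌈14192/711⌉ = 21 − 20 = 1
n=32: ⌈(33·442+490)/711⌉ − ⌈(32·442+490)/711⌉ = ⌈15076/711⌉ − ⌈14634/711⌉ = 22 − 21 = 1
n=33: ⌈(34·442+490)/711⌉ − ⌈(33·442+490)/711⌉ = ⌈15518/711⌉ − ⌈15076/711⌉ = 22 − 22 = 0
n=34: ⌈(35·442+490)/711⌉ − ⌈(34·442+490)/711⌉ = ⌈15960/711⌉ − ⌈15518/711⌉ = 23 − 22 = 1
n=35: ⌈(36·442+490)/711⌉ − ⌈(35·442+490)/711⌉ = ⌈16402/711⌉ − ⌈15960/711⌉ = 24 − 23 = 1
n=36: ⌈(37·442+490)/711⌉ − ⌈(36·442+490)/711⌉ = ⌈16844/711⌉ − ⌈16402/711⌉ = 24 − 24 = 0
n=37: ⌈(38·442+490)/711⌉ − ⌈(37·442+490)/711⌉ = ⌈17286/711⌉ − ⌈16844/711⌉ = 25 − 24 = 1
n=38: ⌈(39·442+490)/711⌉ − ⌈(38·442+490)/711⌉ = ⌈17728/711⌉ − ⌈17286/711⌉ = 25 − 25 = 0
n=39: ⌈(40·442+490)/711⌉ − ⌈(39·442+490)/711⌉ = ⌈18170/711⌉ − ⌈17728/711⌉ = 26 − 25 = 1
n=40: ⌈(41·442+490)/711⌉ − ⌈(40·442+490)/711⌉ = ⌈18612/711⌉ − ⌈18170/711⌉ = 27 − 26 = 1
n=41: ⌈(42·442+490)/711⌉ − ⌈(41·442+490)/711⌉ = ⌈19054/711⌉ − ⌈18612/711⌉ = 27 − 27 = 0
n=42: ⌈(43·442+490)/711⌉ − ⌈(42·442+490)/711⌉ = ⌈19496/711⌉ − ⌈19054/711⌉ = 28 − 27 = 1
n=43: ⌈(44·442+490)/711⌉ − ⌈(43·442+490)/711⌉ = ⌈19938/711⌉ − ⌈19496/711⌉ = 29 − 28 = 1
n=44: ⌈(45·442+490)/711⌉ − ⌈(44·442+490)/711⌉ = ⌈20380/711⌉ − ⌈19938/711⌉ = 29 − 29 = 0
n=45: ⌈(46·442+490)/711⌉ − ⌈(45·442+490)/711⌉ = ⌈20822/711⌉ − ⌈20380/711⌉ = 30 − 29 = 1
n=46: ⌈(47·442+490)/711⌉ − ⌈(46·442+490)/711⌉ = ⌈21264/711⌉ − ⌈20822/711⌉ = 30 − 30 = 0
n=47: ⌈(48·442+490)/711⌉ − ⌈(47·442+490)/711⌉ = ⌈21706/711⌉ − ⌈21264/711⌉ = 31 − 30 = 1
n=48: ⌈(49·442+490)/711⌉ − ⌈(48·442+490)/711⌉ = ⌈22148/711⌉ − ⌈21706/711⌉ = 32 − 31 = 1
n=49: ⌈(50·442+490)/711⌉ − ⌈(49·442+490)/711⌉ = ⌈22590/711⌉ − ⌈22148/711⌉ = 32 − 32 = 0
n=50: ⌈(51·442+490)/711⌉ − ⌈(50·442+490)/711⌉ = ⌈23032/711⌉ − ⌈22590/711⌉ = 33 − 32 = 1
n=51: ⌈(52·442+490)/711⌉ − ⌈(51·442+490)/711⌉ = ⌈23474/711⌉ − ⌈23032/711⌉ = 34 − 33 = 1
n=52: ⌈(53·442+490)/711⌉ − ⌈(52·442+490)/711⌉ = ⌈23916/711⌉ − ⌈23474/711⌉ = 34 − 34 = 0
n=53: ⌈(54·442+490)/711⌉ − ⌈(53·442+490)/711⌉ = ⌈24358/711⌉ − ⌈23916/711⌉ = 35 − 34 = 1
n=54: ⌈(55·442+490)/711⌉ − ⌈(54·442+490)/711⌉ = ⌈24800/711⌉ − ⌈24358/711⌉ = 35 − 35 = 0
n=55: ⌈(56·442+490)/711⌉ − ⌈(55·442+490)/711⌉ = ⌈25242/711⌉ − ⌈24800/711⌉ = 36 − 35 = 1
n=56: ⌈(57·442+490)/711⌉ − ⌈(56·442+490)/711⌉ = ⌈25684/711⌉ − ⌈25242/711⌉ = 37 − 36 = 1
n=57: ⌈(58·442+490)/711⌉ − ⌈(57·442+490)/711⌉ = ⌈26126/711⌉ − ⌈25684/711⌉ = 37 − 37 = 0
n=58: ⌈(59·442+490)/711⌉ − ⌈(58·442+490)/711⌉ = ⌈26568/711⌉ − ⌈26126/711⌉ = 38 − 37 = 1
n=59: ⌈(60·442+490)/711⌉ − ⌈(59·442+490)/711⌉ = ⌈27010/711⌉ − ⌈26568/711⌉ = 38 − 38 = 0
n=60: ⌈(61·442+490)/711⌉ − ⌈(60·442+490)/711⌉ = ⌈27452/711⌉ − ⌈27010/711⌉ = 39 − 38 = 1
n=61: ⌈(62·442+490)/711⌉ − ⌈(61·442+490)/711⌉ = ⌈27894/711⌉ − ⌈27452/711⌉ = 40 − 39 = 1
n=62: ⌈(63·442+490)/711⌉ − ⌈(62·442+490)/711⌉ = ⌈28336/711⌉ − ⌈27894/711⌉ = 40 − 40 = 0
n=63: ⌈(64·442+490)/711⌉ − ⌈(63·442+490)/711⌉ = ⌈28778/711⌉ − ⌈28336/711⌉ = 41 − 40 = 1
n=64: ⌈(65·442+490)/711⌉ − ⌈(64·442+490)/711⌉ = ⌈29220/711⌉ − ⌈28778/711⌉ = 42 − 41 = 1
n=65: ⌈(66·442+490)/711⌉ − ⌈(65·442+490)/711⌉ = ⌈29662/711⌉ − ⌈29220/711⌉ = 42 − 42 = 0
n=66: ⌈(67·442+490)/711⌉ − ⌈(66·442+490)/711⌉ = ⌈30104/711⌉ − ⌈29662/711⌉ = 43 − 42 = 1
n=67: ⌈(68·442+490)/711⌉ − ⌈(67·442+490)/711⌉ = ⌈30546/711⌉ − ⌈30104/711⌉ = 43 − 43 = 0
n=68: ⌈(69·442+490)/711⌉ − ⌈(68·442+490)/711⌉ = ⌈30988/711⌉ − ⌈30546/711⌉ = 44 − 43 = 1
n=69: ⌈(70·442+490)/711⌉ − ⌈(69·442+490)/711⌉ = ⌈31430/711⌉ − ⌈30988/711⌉ = 45 − 44 = 1
n=70: ⌈(71·442+490)/711⌉ − ⌈(70·442+490)/711⌉ = ⌈31872/711⌉ − ⌈31430/711⌉ = 45 − 45 = 0
n=71: ⌈(72·442+490)/711⌉ − ⌈(71·442+490)/711⌉ = ⌈32314/711⌉ − ⌈31872/711⌉ = 46 − 45 = 1
n=72: ⌈(73·442+490)/711⌉ − ⌈(72·442+490)/711⌉ = ⌈32756/711⌉ − ⌈32314/711⌉ = 47 − 46 = 1
n=73: ⌈(74·442+490)/711⌉ − ⌈(73·442+490)/711⌉ = ⌈33198/711⌉ − ⌈32756/711⌉ = 47 − 47 = 0
n=74: ⌈(75·442+490)/711⌉ − ⌈(74·442+490)/711⌉ = ⌈33640/711⌉ − ⌈33198/711⌉ = 48 − 47 = 1
n=75: ⌈(76·442+490)/711⌉ − ⌈(75·442+490)/711⌉ = ⌈34082/711⌉ − ⌈33640/711⌉ = 48 − 48 = 0
n=76: ⌈(77·442+490)/711⌉ − ⌈(76·442+490)/711⌉ = ⌈34524/711⌉ − ⌈34082/711⌉ = 49 − 48 = 1
n=77: ⌈(78·442+490)/711⌉ − ⌈(77·442+490)/711⌉ = ⌈34966/711⌉ − ⌈34524/711⌉ = 50 − 49 = 1
n=78: ⌈(79·442+490)/711⌉ − ⌈(78·442+490)/711⌉ = ⌈35408/711⌉ − ⌈34966/711⌉ = 50 − 50 = 0
n=79: ⌈(80·442+490)/711⌉ − ⌈(79·442+490)/711⌉ = ⌈35850/711⌉ − ⌈35408/711⌉ = 51 − 50 = 1
n=80: ⌈(81·442+490)/711⌉ − ⌈(80·442+490)/711⌉ = ⌈36292/711⌉ − ⌈35850/711⌉ = 52 − 51 = 1
n=81: ⌈(82·442+490)/711⌉ − ⌈(81·442+490)/711⌉ = ⌈36734/711⌉ − ⌈36292/711⌉ = 52 − 52 = 0
n=82: ⌈(83·442+490)/711⌉ − ⌈(82·442+490)/711⌉ = ⌈37176/711⌉ − ⌈36734/711⌉ = 53 − 52 = 1
n=83: ⌈(84·442+490)/711⌉ − ⌈(83·442+490)/711⌉ = ⌈37618/711⌉ − ⌈37176/711⌉ = 53 − 53 = 0


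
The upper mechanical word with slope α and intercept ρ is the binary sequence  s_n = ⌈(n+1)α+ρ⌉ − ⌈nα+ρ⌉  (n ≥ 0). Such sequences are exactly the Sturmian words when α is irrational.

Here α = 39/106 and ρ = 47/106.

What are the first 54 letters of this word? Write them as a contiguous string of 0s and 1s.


n=0: ⌈(1·39+47)/106⌉ − ⌈(0·39+47)/106⌉ = ⌈86/106⌉ − ⌈47/106⌉ = 1 − 1 = 0
n=1: ⌈(2·39+47)/106⌉ − ⌈(1·39+47)/106⌉ = ⌈125/106⌉ − ⌈86/106⌉ = 2 − 1 = 1
n=2: ⌈(3·39+47)/106⌉ − ⌈(2·39+47)/106⌉ = ⌈164/106⌉ − ⌈125/106⌉ = 2 − 2 = 0
n=3: ⌈(4·39+47)/106⌉ − ⌈(3·39+47)/106⌉ = ⌈203/106⌉ − ⌈164/106⌉ = 2 − 2 = 0
n=4: ⌈(5·39+47)/106⌉ − ⌈(4·39+47)/106⌉ = ⌈242/106⌉ − ⌈203/106⌉ = 3 − 2 = 1
n=5: ⌈(6·39+47)/106⌉ − ⌈(5·39+47)/106⌉ = ⌈281/106⌉ − ⌈242/106⌉ = 3 − 3 = 0
n=6: ⌈(7·39+47)/106⌉ − ⌈(6·39+47)/106⌉ = ⌈320/106⌉ − ⌈281/106⌉ = 4 − 3 = 1
n=7: ⌈(8·39+47)/106⌉ − ⌈(7·39+47)/106⌉ = ⌈359/106⌉ − ⌈320/106⌉ = 4 − 4 = 0
n=8: ⌈(9·39+47)/106⌉ − ⌈(8·39+47)/106⌉ = ⌈398/106⌉ − ⌈359/106⌉ = 4 − 4 = 0
n=9: ⌈(10·39+47)/106⌉ − ⌈(9·39+47)/106⌉ = ⌈437/106⌉ − ⌈398/106⌉ = 5 − 4 = 1
n=10: ⌈(11·39+47)/106⌉ − ⌈(10·39+47)/106⌉ = ⌈476/106⌉ − ⌈437/106⌉ = 5 − 5 = 0
n=11: ⌈(12·39+47)/106⌉ − ⌈(11·39+47)/106⌉ = ⌈515/106⌉ − ⌈476/106⌉ = 5 − 5 = 0
n=12: ⌈(13·39+47)/106⌉ − ⌈(12·39+47)/106⌉ = ⌈554/106⌉ − ⌈515/106⌉ = 6 − 5 = 1
n=13: ⌈(14·39+47)/106⌉ − ⌈(13·39+47)/106⌉ = ⌈593/106⌉ − ⌈554/106⌉ = 6 − 6 = 0
n=14: ⌈(15·39+47)/106⌉ − ⌈(14·39+47)/106⌉ = ⌈632/106⌉ − ⌈593/106⌉ = 6 − 6 = 0
n=15: ⌈(16·39+47)/106⌉ − ⌈(15·39+47)/106⌉ = ⌈671/106⌉ − ⌈632/106⌉ = 7 − 6 = 1
n=16: ⌈(17·39+47)/106⌉ − ⌈(16·39+47)/106⌉ = ⌈710/106⌉ − ⌈671/106⌉ = 7 − 7 = 0
n=17: ⌈(18·39+47)/106⌉ − ⌈(17·39+47)/106⌉ = ⌈749/106⌉ − ⌈710/106⌉ = 8 − 7 = 1
n=18: ⌈(19·39+47)/106⌉ − ⌈(18·39+47)/106⌉ = ⌈788/106⌉ − ⌈749/106⌉ = 8 − 8 = 0
n=19: ⌈(20·39+47)/106⌉ − ⌈(19·39+47)/106⌉ = ⌈827/106⌉ − ⌈788/106⌉ = 8 − 8 = 0
n=20: ⌈(21·39+47)/106⌉ − ⌈(20·39+47)/106⌉ = ⌈866/106⌉ − ⌈827/106⌉ = 9 − 8 = 1
n=21: ⌈(22·39+47)/106⌉ − ⌈(21·39+47)/106⌉ = ⌈905/106⌉ − ⌈866/106⌉ = 9 − 9 = 0
n=22: ⌈(23·39+47)/106⌉ − ⌈(22·39+47)/106⌉ = ⌈944/106⌉ − ⌈905/106⌉ = 9 − 9 = 0
n=23: ⌈(24·39+47)/106⌉ − ⌈(23·39+47)/106⌉ = ⌈983/106⌉ − ⌈944/106⌉ = 10 − 9 = 1
n=24: ⌈(25·39+47)/106⌉ − ⌈(24·39+47)/106⌉ = ⌈1022/106⌉ − ⌈983/106⌉ = 10 − 10 = 0
n=25: ⌈(26·39+47)/106⌉ − ⌈(25·39+47)/106⌉ = ⌈1061/106⌉ − ⌈1022/106⌉ = 11 − 10 = 1
n=26: ⌈(27·39+47)/106⌉ − ⌈(26·39+47)/106⌉ = ⌈1100/106⌉ − ⌈1061/106⌉ = 11 − 11 = 0
n=27: ⌈(28·39+47)/106⌉ − ⌈(27·39+47)/106⌉ = ⌈1139/106⌉ − ⌈1100/106⌉ = 11 − 11 = 0
n=28: ⌈(29·39+47)/106⌉ − ⌈(28·39+47)/106⌉ = ⌈1178/106⌉ − ⌈1139/106⌉ = 12 − 11 = 1
n=29: ⌈(30·39+47)/106⌉ − ⌈(29·39+47)/106⌉ = ⌈1217/106⌉ − ⌈1178/106⌉ = 12 − 12 = 0
n=30: ⌈(31·39+47)/106⌉ − ⌈(30·39+47)/106⌉ = ⌈1256/106⌉ − ⌈1217/106⌉ = 12 − 12 = 0
n=31: ⌈(32·39+47)/106⌉ − ⌈(31·39+47)/106⌉ = ⌈1295/106⌉ − ⌈1256/106⌉ = 13 − 12 = 1
n=32: ⌈(33·39+47)/106⌉ − ⌈(32·39+47)/106⌉ = ⌈1334/106⌉ − ⌈1295/106⌉ = 13 − 13 = 0
n=33: ⌈(34·39+47)/106⌉ − ⌈(33·39+47)/106⌉ = ⌈1373/106⌉ − ⌈1334/106⌉ = 13 − 13 = 0
n=34: ⌈(35·39+47)/106⌉ − ⌈(34·39+47)/106⌉ = ⌈1412/106⌉ − ⌈1373/106⌉ = 14 − 13 = 1
n=35: ⌈(36·39+47)/106⌉ − ⌈(35·39+47)/106⌉ = ⌈1451/106⌉ − ⌈1412/106⌉ = 14 − 14 = 0
n=36: ⌈(37·39+47)/106⌉ − ⌈(36·39+47)/106⌉ = ⌈1490/106⌉ − ⌈1451/106⌉ = 15 − 14 = 1
n=37: ⌈(38·39+47)/106⌉ − ⌈(37·39+47)/106⌉ = ⌈1529/106⌉ − ⌈1490/106⌉ = 15 − 15 = 0
n=38: ⌈(39·39+47)/106⌉ − ⌈(38·39+47)/106⌉ = ⌈1568/106⌉ − ⌈1529/106⌉ = 15 − 15 = 0
n=39: ⌈(40·39+47)/106⌉ − ⌈(39·39+47)/106⌉ = ⌈1607/106⌉ − ⌈1568/106⌉ = 16 − 15 = 1
n=40: ⌈(41·39+47)/106⌉ − ⌈(40·39+47)/106⌉ = ⌈1646/106⌉ − ⌈1607/106⌉ = 16 − 16 = 0
n=41: ⌈(42·39+47)/106⌉ − ⌈(41·39+47)/106⌉ = ⌈1685/106⌉ − ⌈1646/106⌉ = 16 − 16 = 0
n=42: ⌈(43·39+47)/106⌉ − ⌈(42·39+47)/106⌉ = ⌈1724/106⌉ − ⌈1685/106⌉ = 17 − 16 = 1
n=43: ⌈(44·39+47)/106⌉ − ⌈(43·39+47)/106⌉ = ⌈1763/106⌉ − ⌈1724/106⌉ = 17 − 17 = 0
n=44: ⌈(45·39+47)/106⌉ − ⌈(44·39+47)/106⌉ = ⌈1802/106⌉ − ⌈1763/106⌉ = 17 − 17 = 0
n=45: ⌈(46·39+47)/106⌉ − ⌈(45·39+47)/106⌉ = ⌈1841/106⌉ − ⌈1802/106⌉ = 18 − 17 = 1
n=46: ⌈(47·39+47)/106⌉ − ⌈(46·39+47)/106⌉ = ⌈1880/106⌉ − ⌈1841/106⌉ = 18 − 18 = 0
n=47: ⌈(48·39+47)/106⌉ − ⌈(47·39+47)/106⌉ = ⌈1919/106⌉ − ⌈1880/106⌉ = 19 − 18 = 1
n=48: ⌈(49·39+47)/106⌉ − ⌈(48·39+47)/106⌉ = ⌈1958/106⌉ − ⌈1919/106⌉ = 19 − 19 = 0
n=49: ⌈(50·39+47)/106⌉ − ⌈(49·39+47)/106⌉ = ⌈1997/106⌉ − ⌈1958/106⌉ = 19 − 19 = 0
n=50: ⌈(51·39+47)/106⌉ − ⌈(50·39+47)/106⌉ = ⌈2036/106⌉ − ⌈1997/106⌉ = 20 − 19 = 1
n=51: ⌈(52·39+47)/106⌉ − ⌈(51·39+47)/106⌉ = ⌈2075/106⌉ − ⌈2036/106⌉ = 20 − 20 = 0
n=52: ⌈(53·39+47)/106⌉ − ⌈(52·39+47)/106⌉ = ⌈2114/106⌉ − ⌈2075/106⌉ = 20 − 20 = 0
n=53: ⌈(54·39+47)/106⌉ − ⌈(53·39+47)/106⌉ = ⌈2153/106⌉ − ⌈2114/106⌉ = 21 − 20 = 1

010010100100100101001001010010010010100100100101001001


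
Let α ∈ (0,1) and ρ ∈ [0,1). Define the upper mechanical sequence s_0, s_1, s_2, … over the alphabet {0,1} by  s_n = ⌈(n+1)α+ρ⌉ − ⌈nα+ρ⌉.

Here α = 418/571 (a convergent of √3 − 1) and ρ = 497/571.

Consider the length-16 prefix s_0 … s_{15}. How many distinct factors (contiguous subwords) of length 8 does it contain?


8

t_n = ⌈(n·418+497)/571⌉ for n = 0 … 16:
  n=0…9: ⌈497/571⌉=1 ⌈915/571⌉=2 ⌈1333/571⌉=3 ⌈1751/571⌉=4 ⌈2169/571⌉=4 ⌈2587/571⌉=5 ⌈3005/571⌉=6 ⌈3423/571⌉=6 ⌈3841/571⌉=7 ⌈4259/571⌉=8
  n=10…16: ⌈4677/571⌉=9 ⌈5095/571⌉=9 ⌈5513/571⌉=10 ⌈5931/571⌉=11 ⌈6349/571⌉=12 ⌈6767/571⌉=12 ⌈7185/571⌉=13
s_n = t_(n+1) − t_n for n = 0 … 15 gives
prefix = 1110110111011101
slide a length-8 window over [0..7] … [8..15] (9 windows); first occurrence of each distinct factor:
  [  0..  7] 11101101
  [  1..  8] 11011011
  [  2..  9] 10110111
  [  3.. 10] 01101110
  [  4.. 11] 11011101
  [  5.. 12] 10111011
  [  6.. 13] 01110111
  [  7.. 14] 11101110
  (the other 1 window repeats one of these)
distinct factors: {01101110, 01110111, 10110111, 10111011, 11011011, 11011101, 11101101, 11101110}
count = 8  (Sturmian bound for length 8 is 9)


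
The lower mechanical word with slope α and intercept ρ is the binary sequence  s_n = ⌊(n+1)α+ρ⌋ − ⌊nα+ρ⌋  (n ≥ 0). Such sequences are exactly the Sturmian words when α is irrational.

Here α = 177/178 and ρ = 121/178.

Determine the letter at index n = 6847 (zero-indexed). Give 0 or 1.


(n+1)α + ρ = (6848·177 + 121) / 178 = 1212217/178
nα + ρ     = (6847·177 + 121) / 178 = 1212040/178
⌊1212217/178⌋ = 6810,  ⌊1212040/178⌋ = 6809
s_{6847} = 6810 − 6809 = 1

1


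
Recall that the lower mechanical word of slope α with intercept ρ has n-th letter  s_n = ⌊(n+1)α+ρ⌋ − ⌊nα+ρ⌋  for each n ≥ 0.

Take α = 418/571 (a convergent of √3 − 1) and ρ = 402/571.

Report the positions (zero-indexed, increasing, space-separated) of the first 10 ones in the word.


0 1 3 4 5 7 8 9 11 12

n=0: ⌊820/571⌋−⌊402/571⌋ = 1−0 = 1  ← one
n=1: ⌊1238/571⌋−⌊820/571⌋ = 2−1 = 1  ← one
n=2: ⌊1656/571⌋−⌊1238/571⌋ = 2−2 = 0
n=3: ⌊2074/571⌋−⌊1656/571⌋ = 3−2 = 1  ← one
n=4: ⌊2492/571⌋−⌊2074/571⌋ = 4−3 = 1  ← one
n=5: ⌊2910/571⌋−⌊2492/571⌋ = 5−4 = 1  ← one
n=6: ⌊3328/571⌋−⌊2910/571⌋ = 5−5 = 0
n=7: ⌊3746/571⌋−⌊3328/571⌋ = 6−5 = 1  ← one
n=8: ⌊4164/571⌋−⌊3746/571⌋ = 7−6 = 1  ← one
n=9: ⌊4582/571⌋−⌊4164/571⌋ = 8−7 = 1  ← one
n=10: ⌊5000/571⌋−⌊4582/571⌋ = 8−8 = 0
n=11: ⌊5418/571⌋−⌊5000/571⌋ = 9−8 = 1  ← one
n=12: ⌊5836/571⌋−⌊5418/571⌋ = 10−9 = 1  ← one
positions of the first 10 ones: 0 1 3 4 5 7 8 9 11 12


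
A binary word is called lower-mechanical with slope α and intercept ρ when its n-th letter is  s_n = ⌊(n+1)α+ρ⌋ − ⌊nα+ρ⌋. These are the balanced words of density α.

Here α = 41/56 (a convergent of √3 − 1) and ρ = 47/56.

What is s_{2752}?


1

(n+1)α + ρ = (2753·41 + 47) / 56 = 112920/56
nα + ρ     = (2752·41 + 47) / 56 = 112879/56
⌊112920/56⌋ = 2016,  ⌊112879/56⌋ = 2015
s_{2752} = 2016 − 2015 = 1


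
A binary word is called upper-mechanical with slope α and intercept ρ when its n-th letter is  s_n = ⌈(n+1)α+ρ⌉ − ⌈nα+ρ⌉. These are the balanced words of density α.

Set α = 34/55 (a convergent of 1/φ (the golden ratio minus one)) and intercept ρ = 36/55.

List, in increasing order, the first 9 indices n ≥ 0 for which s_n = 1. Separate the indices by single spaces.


n=0: ⌈70/55⌉−⌈36/55⌉ = 2−1 = 1  ← one
n=1: ⌈104/55⌉−⌈70/55⌉ = 2−2 = 0
n=2: ⌈138/55⌉−⌈104/55⌉ = 3−2 = 1  ← one
n=3: ⌈172/55⌉−⌈138/55⌉ = 4−3 = 1  ← one
n=4: ⌈206/55⌉−⌈172/55⌉ = 4−4 = 0
n=5: ⌈240/55⌉−⌈206/55⌉ = 5−4 = 1  ← one
n=6: ⌈274/55⌉−⌈240/55⌉ = 5−5 = 0
n=7: ⌈308/55⌉−⌈274/55⌉ = 6−5 = 1  ← one
n=8: ⌈342/55⌉−⌈308/55⌉ = 7−6 = 1  ← one
n=9: ⌈376/55⌉−⌈342/55⌉ = 7−7 = 0
n=10: ⌈410/55⌉−⌈376/55⌉ = 8−7 = 1  ← one
n=11: ⌈444/55⌉−⌈410/55⌉ = 9−8 = 1  ← one
n=12: ⌈478/55⌉−⌈444/55⌉ = 9−9 = 0
n=13: ⌈512/55⌉−⌈478/55⌉ = 10−9 = 1  ← one
positions of the first 9 ones: 0 2 3 5 7 8 10 11 13

0 2 3 5 7 8 10 11 13


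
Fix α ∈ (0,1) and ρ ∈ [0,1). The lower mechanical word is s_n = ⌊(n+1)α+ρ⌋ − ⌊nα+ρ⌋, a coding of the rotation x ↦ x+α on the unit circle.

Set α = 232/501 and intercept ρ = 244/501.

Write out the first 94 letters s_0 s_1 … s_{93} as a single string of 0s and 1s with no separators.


0101010101010010101010101001010101010101001010101010100101010101010010101010101001010101010101

n=0: ⌊(1·232+244)/501⌋ − ⌊(0·232+244)/501⌋ = ⌊476/501⌋ − ⌊244/501⌋ = 0 − 0 = 0
n=1: ⌊(2·232+244)/501⌋ − ⌊(1·232+244)/501⌋ = ⌊708/501⌋ − ⌊476/501⌋ = 1 − 0 = 1
n=2: ⌊(3·232+244)/501⌋ − ⌊(2·232+244)/501⌋ = ⌊940/501⌋ − ⌊708/501⌋ = 1 − 1 = 0
n=3: ⌊(4·232+244)/501⌋ − ⌊(3·232+244)/501⌋ = ⌊1172/501⌋ − ⌊940/501⌋ = 2 − 1 = 1
n=4: ⌊(5·232+244)/501⌋ − ⌊(4·232+244)/501⌋ = ⌊1404/501⌋ − ⌊1172/501⌋ = 2 − 2 = 0
n=5: ⌊(6·232+244)/501⌋ − ⌊(5·232+244)/501⌋ = ⌊1636/501⌋ − ⌊1404/501⌋ = 3 − 2 = 1
n=6: ⌊(7·232+244)/501⌋ − ⌊(6·232+244)/501⌋ = ⌊1868/501⌋ − ⌊1636/501⌋ = 3 − 3 = 0
n=7: ⌊(8·232+244)/501⌋ − ⌊(7·232+244)/501⌋ = ⌊2100/501⌋ − ⌊1868/501⌋ = 4 − 3 = 1
n=8: ⌊(9·232+244)/501⌋ − ⌊(8·232+244)/501⌋ = ⌊2332/501⌋ − ⌊2100/501⌋ = 4 − 4 = 0
n=9: ⌊(10·232+244)/501⌋ − ⌊(9·232+244)/501⌋ = ⌊2564/501⌋ − ⌊2332/501⌋ = 5 − 4 = 1
n=10: ⌊(11·232+244)/501⌋ − ⌊(10·232+244)/501⌋ = ⌊2796/501⌋ − ⌊2564/501⌋ = 5 − 5 = 0
n=11: ⌊(12·232+244)/501⌋ − ⌊(11·232+244)/501⌋ = ⌊3028/501⌋ − ⌊2796/501⌋ = 6 − 5 = 1
n=12: ⌊(13·232+244)/501⌋ − ⌊(12·232+244)/501⌋ = ⌊3260/501⌋ − ⌊3028/501⌋ = 6 − 6 = 0
n=13: ⌊(14·232+244)/501⌋ − ⌊(13·232+244)/501⌋ = ⌊3492/501⌋ − ⌊3260/501⌋ = 6 − 6 = 0
n=14: ⌊(15·232+244)/501⌋ − ⌊(14·232+244)/501⌋ = ⌊3724/501⌋ − ⌊3492/501⌋ = 7 − 6 = 1
n=15: ⌊(16·232+244)/501⌋ − ⌊(15·232+244)/501⌋ = ⌊3956/501⌋ − ⌊3724/501⌋ = 7 − 7 = 0
n=16: ⌊(17·232+244)/501⌋ − ⌊(16·232+244)/501⌋ = ⌊4188/501⌋ − ⌊3956/501⌋ = 8 − 7 = 1
n=17: ⌊(18·232+244)/501⌋ − ⌊(17·232+244)/501⌋ = ⌊4420/501⌋ − ⌊4188/501⌋ = 8 − 8 = 0
n=18: ⌊(19·232+244)/501⌋ − ⌊(18·232+244)/501⌋ = ⌊4652/501⌋ − ⌊4420/501⌋ = 9 − 8 = 1
n=19: ⌊(20·232+244)/501⌋ − ⌊(19·232+244)/501⌋ = ⌊4884/501⌋ − ⌊4652/501⌋ = 9 − 9 = 0
n=20: ⌊(21·232+244)/501⌋ − ⌊(20·232+244)/501⌋ = ⌊5116/501⌋ − ⌊4884/501⌋ = 10 − 9 = 1
n=21: ⌊(22·232+244)/501⌋ − ⌊(21·232+244)/501⌋ = ⌊5348/501⌋ − ⌊5116/501⌋ = 10 − 10 = 0
n=22: ⌊(23·232+244)/501⌋ − ⌊(22·232+244)/501⌋ = ⌊5580/501⌋ − ⌊5348/501⌋ = 11 − 10 = 1
n=23: ⌊(24·232+244)/501⌋ − ⌊(23·232+244)/501⌋ = ⌊5812/501⌋ − ⌊5580/501⌋ = 11 − 11 = 0
n=24: ⌊(25·232+244)/501⌋ − ⌊(24·232+244)/501⌋ = ⌊6044/501⌋ − ⌊5812/501⌋ = 12 − 11 = 1
n=25: ⌊(26·232+244)/501⌋ − ⌊(25·232+244)/501⌋ = ⌊6276/501⌋ − ⌊6044/501⌋ = 12 − 12 = 0
n=26: ⌊(27·232+244)/501⌋ − ⌊(26·232+244)/501⌋ = ⌊6508/501⌋ − ⌊6276/501⌋ = 12 − 12 = 0
n=27: ⌊(28·232+244)/501⌋ − ⌊(27·232+244)/501⌋ = ⌊6740/501⌋ − ⌊6508/501⌋ = 13 − 12 = 1
n=28: ⌊(29·232+244)/501⌋ − ⌊(28·232+244)/501⌋ = ⌊6972/501⌋ − ⌊6740/501⌋ = 13 − 13 = 0
n=29: ⌊(30·232+244)/501⌋ − ⌊(29·232+244)/501⌋ = ⌊7204/501⌋ − ⌊6972/501⌋ = 14 − 13 = 1
n=30: ⌊(31·232+244)/501⌋ − ⌊(30·232+244)/501⌋ = ⌊7436/501⌋ − ⌊7204/501⌋ = 14 − 14 = 0
n=31: ⌊(32·232+244)/501⌋ − ⌊(31·232+244)/501⌋ = ⌊7668/501⌋ − ⌊7436/501⌋ = 15 − 14 = 1
n=32: ⌊(33·232+244)/501⌋ − ⌊(32·232+244)/501⌋ = ⌊7900/501⌋ − ⌊7668/501⌋ = 15 − 15 = 0
n=33: ⌊(34·232+244)/501⌋ − ⌊(33·232+244)/501⌋ = ⌊8132/501⌋ − ⌊7900/501⌋ = 16 − 15 = 1
n=34: ⌊(35·232+244)/501⌋ − ⌊(34·232+244)/501⌋ = ⌊8364/501⌋ − ⌊8132/501⌋ = 16 − 16 = 0
n=35: ⌊(36·232+244)/501⌋ − ⌊(35·232+244)/501⌋ = ⌊8596/501⌋ − ⌊8364/501⌋ = 17 − 16 = 1
n=36: ⌊(37·232+244)/501⌋ − ⌊(36·232+244)/501⌋ = ⌊8828/501⌋ − ⌊8596/501⌋ = 17 − 17 = 0
n=37: ⌊(38·232+244)/501⌋ − ⌊(37·232+244)/501⌋ = ⌊9060/501⌋ − ⌊8828/501⌋ = 18 − 17 = 1
n=38: ⌊(39·232+244)/501⌋ − ⌊(38·232+244)/501⌋ = ⌊9292/501⌋ − ⌊9060/501⌋ = 18 − 18 = 0
n=39: ⌊(40·232+244)/501⌋ − ⌊(39·232+244)/501⌋ = ⌊9524/501⌋ − ⌊9292/501⌋ = 19 − 18 = 1
n=40: ⌊(41·232+244)/501⌋ − ⌊(40·232+244)/501⌋ = ⌊9756/501⌋ − ⌊9524/501⌋ = 19 − 19 = 0
n=41: ⌊(42·232+244)/501⌋ − ⌊(41·232+244)/501⌋ = ⌊9988/501⌋ − ⌊9756/501⌋ = 19 − 19 = 0
n=42: ⌊(43·232+244)/501⌋ − ⌊(42·232+244)/501⌋ = ⌊10220/501⌋ − ⌊9988/501⌋ = 20 − 19 = 1
n=43: ⌊(44·232+244)/501⌋ − ⌊(43·232+244)/501⌋ = ⌊10452/501⌋ − ⌊10220/501⌋ = 20 − 20 = 0
n=44: ⌊(45·232+244)/501⌋ − ⌊(44·232+244)/501⌋ = ⌊10684/501⌋ − ⌊10452/501⌋ = 21 − 20 = 1
n=45: ⌊(46·232+244)/501⌋ − ⌊(45·232+244)/501⌋ = ⌊10916/501⌋ − ⌊10684/501⌋ = 21 − 21 = 0
n=46: ⌊(47·232+244)/501⌋ − ⌊(46·232+244)/501⌋ = ⌊11148/501⌋ − ⌊10916/501⌋ = 22 − 21 = 1
n=47: ⌊(48·232+244)/501⌋ − ⌊(47·232+244)/501⌋ = ⌊11380/501⌋ − ⌊11148/501⌋ = 22 − 22 = 0
n=48: ⌊(49·232+244)/501⌋ − ⌊(48·232+244)/501⌋ = ⌊11612/501⌋ − ⌊11380/501⌋ = 23 − 22 = 1
n=49: ⌊(50·232+244)/501⌋ − ⌊(49·232+244)/501⌋ = ⌊11844/501⌋ − ⌊11612/501⌋ = 23 − 23 = 0
n=50: ⌊(51·232+244)/501⌋ − ⌊(50·232+244)/501⌋ = ⌊12076/501⌋ − ⌊11844/501⌋ = 24 − 23 = 1
n=51: ⌊(52·232+244)/501⌋ − ⌊(51·232+244)/501⌋ = ⌊12308/501⌋ − ⌊12076/501⌋ = 24 − 24 = 0
n=52: ⌊(53·232+244)/501⌋ − ⌊(52·232+244)/501⌋ = ⌊12540/501⌋ − ⌊12308/501⌋ = 25 − 24 = 1
n=53: ⌊(54·232+244)/501⌋ − ⌊(53·232+244)/501⌋ = ⌊12772/501⌋ − ⌊12540/501⌋ = 25 − 25 = 0
n=54: ⌊(55·232+244)/501⌋ − ⌊(54·232+244)/501⌋ = ⌊13004/501⌋ − ⌊12772/501⌋ = 25 − 25 = 0
n=55: ⌊(56·232+244)/501⌋ − ⌊(55·232+244)/501⌋ = ⌊13236/501⌋ − ⌊13004/501⌋ = 26 − 25 = 1
n=56: ⌊(57·232+244)/501⌋ − ⌊(56·232+244)/501⌋ = ⌊13468/501⌋ − ⌊13236/501⌋ = 26 − 26 = 0
n=57: ⌊(58·232+244)/501⌋ − ⌊(57·232+244)/501⌋ = ⌊13700/501⌋ − ⌊13468/501⌋ = 27 − 26 = 1
n=58: ⌊(59·232+244)/501⌋ − ⌊(58·232+244)/501⌋ = ⌊13932/501⌋ − ⌊13700/501⌋ = 27 − 27 = 0
n=59: ⌊(60·232+244)/501⌋ − ⌊(59·232+244)/501⌋ = ⌊14164/501⌋ − ⌊13932/501⌋ = 28 − 27 = 1
n=60: ⌊(61·232+244)/501⌋ − ⌊(60·232+244)/501⌋ = ⌊14396/501⌋ − ⌊14164/501⌋ = 28 − 28 = 0
n=61: ⌊(62·232+244)/501⌋ − ⌊(61·232+244)/501⌋ = ⌊14628/501⌋ − ⌊14396/501⌋ = 29 − 28 = 1
n=62: ⌊(63·232+244)/501⌋ − ⌊(62·232+244)/501⌋ = ⌊14860/501⌋ − ⌊14628/501⌋ = 29 − 29 = 0
n=63: ⌊(64·232+244)/501⌋ − ⌊(63·232+244)/501⌋ = ⌊15092/501⌋ − ⌊14860/501⌋ = 30 − 29 = 1
n=64: ⌊(65·232+244)/501⌋ − ⌊(64·232+244)/501⌋ = ⌊15324/501⌋ − ⌊15092/501⌋ = 30 − 30 = 0
n=65: ⌊(66·232+244)/501⌋ − ⌊(65·232+244)/501⌋ = ⌊15556/501⌋ − ⌊15324/501⌋ = 31 − 30 = 1
n=66: ⌊(67·232+244)/501⌋ − ⌊(66·232+244)/501⌋ = ⌊15788/501⌋ − ⌊15556/501⌋ = 31 − 31 = 0
n=67: ⌊(68·232+244)/501⌋ − ⌊(67·232+244)/501⌋ = ⌊16020/501⌋ − ⌊15788/501⌋ = 31 − 31 = 0
n=68: ⌊(69·232+244)/501⌋ − ⌊(68·232+244)/501⌋ = ⌊16252/501⌋ − ⌊16020/501⌋ = 32 − 31 = 1
n=69: ⌊(70·232+244)/501⌋ − ⌊(69·232+244)/501⌋ = ⌊16484/501⌋ − ⌊16252/501⌋ = 32 − 32 = 0
n=70: ⌊(71·232+244)/501⌋ − ⌊(70·232+244)/501⌋ = ⌊16716/501⌋ − ⌊16484/501⌋ = 33 − 32 = 1
n=71: ⌊(72·232+244)/501⌋ − ⌊(71·232+244)/501⌋ = ⌊16948/501⌋ − ⌊16716/501⌋ = 33 − 33 = 0
n=72: ⌊(73·232+244)/501⌋ − ⌊(72·232+244)/501⌋ = ⌊17180/501⌋ − ⌊16948/501⌋ = 34 − 33 = 1
n=73: ⌊(74·232+244)/501⌋ − ⌊(73·232+244)/501⌋ = ⌊17412/501⌋ − ⌊17180/501⌋ = 34 − 34 = 0
n=74: ⌊(75·232+244)/501⌋ − ⌊(74·232+244)/501⌋ = ⌊17644/501⌋ − ⌊17412/501⌋ = 35 − 34 = 1
n=75: ⌊(76·232+244)/501⌋ − ⌊(75·232+244)/501⌋ = ⌊17876/501⌋ − ⌊17644/501⌋ = 35 − 35 = 0
n=76: ⌊(77·232+244)/501⌋ − ⌊(76·232+244)/501⌋ = ⌊18108/501⌋ − ⌊17876/501⌋ = 36 − 35 = 1
n=77: ⌊(78·232+244)/501⌋ − ⌊(77·232+244)/501⌋ = ⌊18340/501⌋ − ⌊18108/501⌋ = 36 − 36 = 0
n=78: ⌊(79·232+244)/501⌋ − ⌊(78·232+244)/501⌋ = ⌊18572/501⌋ − ⌊18340/501⌋ = 37 − 36 = 1
n=79: ⌊(80·232+244)/501⌋ − ⌊(79·232+244)/501⌋ = ⌊18804/501⌋ − ⌊18572/501⌋ = 37 − 37 = 0
n=80: ⌊(81·232+244)/501⌋ − ⌊(80·232+244)/501⌋ = ⌊19036/501⌋ − ⌊18804/501⌋ = 37 − 37 = 0
n=81: ⌊(82·232+244)/501⌋ − ⌊(81·232+244)/501⌋ = ⌊19268/501⌋ − ⌊19036/501⌋ = 38 − 37 = 1
n=82: ⌊(83·232+244)/501⌋ − ⌊(82·232+244)/501⌋ = ⌊19500/501⌋ − ⌊19268/501⌋ = 38 − 38 = 0
n=83: ⌊(84·232+244)/501⌋ − ⌊(83·232+244)/501⌋ = ⌊19732/501⌋ − ⌊19500/501⌋ = 39 − 38 = 1
n=84: ⌊(85·232+244)/501⌋ − ⌊(84·232+244)/501⌋ = ⌊19964/501⌋ − ⌊19732/501⌋ = 39 − 39 = 0
n=85: ⌊(86·232+244)/501⌋ − ⌊(85·232+244)/501⌋ = ⌊20196/501⌋ − ⌊19964/501⌋ = 40 − 39 = 1
n=86: ⌊(87·232+244)/501⌋ − ⌊(86·232+244)/501⌋ = ⌊20428/501⌋ − ⌊20196/501⌋ = 40 − 40 = 0
n=87: ⌊(88·232+244)/501⌋ − ⌊(87·232+244)/501⌋ = ⌊20660/501⌋ − ⌊20428/501⌋ = 41 − 40 = 1
n=88: ⌊(89·232+244)/501⌋ − ⌊(88·232+244)/501⌋ = ⌊20892/501⌋ − ⌊20660/501⌋ = 41 − 41 = 0
n=89: ⌊(90·232+244)/501⌋ − ⌊(89·232+244)/501⌋ = ⌊21124/501⌋ − ⌊20892/501⌋ = 42 − 41 = 1
n=90: ⌊(91·232+244)/501⌋ − ⌊(90·232+244)/501⌋ = ⌊21356/501⌋ − ⌊21124/501⌋ = 42 − 42 = 0
n=91: ⌊(92·232+244)/501⌋ − ⌊(91·232+244)/501⌋ = ⌊21588/501⌋ − ⌊21356/501⌋ = 43 − 42 = 1
n=92: ⌊(93·232+244)/501⌋ − ⌊(92·232+244)/501⌋ = ⌊21820/501⌋ − ⌊21588/501⌋ = 43 − 43 = 0
n=93: ⌊(94·232+244)/501⌋ − ⌊(93·232+244)/501⌋ = ⌊22052/501⌋ − ⌊21820/501⌋ = 44 − 43 = 1


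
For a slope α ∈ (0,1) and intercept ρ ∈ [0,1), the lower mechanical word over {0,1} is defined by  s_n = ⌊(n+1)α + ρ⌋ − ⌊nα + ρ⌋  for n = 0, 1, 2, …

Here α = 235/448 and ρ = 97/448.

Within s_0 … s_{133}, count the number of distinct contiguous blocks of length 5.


t_n = ⌊(n·235+97)/448⌋ for n = 0 … 134:
  n=0…9: ⌊97/448⌋=0 ⌊332/448⌋=0 ⌊567/448⌋=1 ⌊802/448⌋=1 ⌊1037/448⌋=2 ⌊1272/448⌋=2 ⌊1507/448⌋=3 ⌊1742/448⌋=3 ⌊1977/448⌋=4 ⌊2212/448⌋=4
  n=10…19: ⌊2447/448⌋=5 ⌊2682/448⌋=5 ⌊2917/448⌋=6 ⌊3152/448⌋=7 ⌊3387/448⌋=7 ⌊3622/448⌋=8 ⌊3857/448⌋=8 ⌊4092/448⌋=9 ⌊4327/448⌋=9 ⌊4562/448⌋=10
  n=20…29: ⌊4797/448⌋=10 ⌊5032/448⌋=11 ⌊5267/448⌋=11 ⌊5502/448⌋=12 ⌊5737/448⌋=12 ⌊5972/448⌋=13 ⌊6207/448⌋=13 ⌊6442/448⌋=14 ⌊6677/448⌋=14 ⌊6912/448⌋=15
  n=30…39: ⌊7147/448⌋=15 ⌊7382/448⌋=16 ⌊7617/448⌋=17 ⌊7852/448⌋=17 ⌊8087/448⌋=18 ⌊8322/448⌋=18 ⌊8557/448⌋=19 ⌊8792/448⌋=19 ⌊9027/448⌋=20 ⌊9262/448⌋=20
  n=40…49: ⌊9497/448⌋=21 ⌊9732/448⌋=21 ⌊9967/448⌋=22 ⌊10202/448⌋=22 ⌊10437/448⌋=23 ⌊10672/448⌋=23 ⌊10907/448⌋=24 ⌊11142/448⌋=24 ⌊11377/448⌋=25 ⌊11612/448⌋=25
  n=50…59: ⌊11847/448⌋=26 ⌊12082/448⌋=26 ⌊12317/448⌋=27 ⌊12552/448⌋=28 ⌊12787/448⌋=28 ⌊13022/448⌋=29 ⌊13257/448⌋=29 ⌊13492/448⌋=30 ⌊13727/448⌋=30 ⌊13962/448⌋=31
  n=60…69: ⌊14197/448⌋=31 ⌊14432/448⌋=32 ⌊14667/448⌋=32 ⌊14902/448⌋=33 ⌊15137/448⌋=33 ⌊15372/448⌋=34 ⌊15607/448⌋=34 ⌊15842/448⌋=35 ⌊16077/448⌋=35 ⌊16312/448⌋=36
  n=70…79: ⌊16547/448⌋=36 ⌊16782/448⌋=37 ⌊17017/448⌋=37 ⌊17252/448⌋=38 ⌊17487/448⌋=39 ⌊17722/448⌋=39 ⌊17957/448⌋=40 ⌊18192/448⌋=40 ⌊18427/448⌋=41 ⌊18662/448⌋=41
  n=80…89: ⌊18897/448⌋=42 ⌊19132/448⌋=42 ⌊19367/448⌋=43 ⌊19602/448⌋=43 ⌊19837/448⌋=44 ⌊20072/448⌋=44 ⌊20307/448⌋=45 ⌊20542/448⌋=45 ⌊20777/448⌋=46 ⌊21012/448⌋=46
  n=90…99: ⌊21247/448⌋=47 ⌊21482/448⌋=47 ⌊21717/448⌋=48 ⌊21952/448⌋=49 ⌊22187/448⌋=49 ⌊22422/448⌋=50 ⌊22657/448⌋=50 ⌊22892/448⌋=51 ⌊23127/448⌋=51 ⌊23362/448⌋=52
  n=100…109: ⌊23597/448⌋=52 ⌊23832/448⌋=53 ⌊24067/448⌋=53 ⌊24302/448⌋=54 ⌊24537/448⌋=54 ⌊24772/448⌋=55 ⌊25007/448⌋=55 ⌊25242/448⌋=56 ⌊25477/448⌋=56 ⌊25712/448⌋=57
  n=110…119: ⌊25947/448⌋=57 ⌊26182/448⌋=58 ⌊26417/448⌋=58 ⌊26652/448⌋=59 ⌊26887/448⌋=60 ⌊27122/448⌋=60 ⌊27357/448⌋=61 ⌊27592/448⌋=61 ⌊27827/448⌋=62 ⌊28062/448⌋=62
  n=120…129: ⌊28297/448⌋=63 ⌊28532/448⌋=63 ⌊28767/448⌋=64 ⌊29002/448⌋=64 ⌊29237/448⌋=65 ⌊29472/448⌋=65 ⌊29707/448⌋=66 ⌊29942/448⌋=66 ⌊30177/448⌋=67 ⌊30412/448⌋=67
  n=130…134: ⌊30647/448⌋=68 ⌊30882/448⌋=68 ⌊31117/448⌋=69 ⌊31352/448⌋=69 ⌊31587/448⌋=70
s_n = t_(n+1) − t_n for n = 0 … 133 gives
prefix = 01010101010110101010101010101011010101010101010101011010101010101010101011010101010101010101101010101010101010101101010101010101010101
slide a length-5 window over [0..4] … [129..133] (130 windows); first occurrence of each distinct factor:
  [  0..  4] 01010
  [  1..  5] 10101
  [  8.. 12] 01011
  [  9.. 13] 10110
  [ 10.. 14] 01101
  [ 11.. 15] 11010
  (the other 124 windows repeat one of these)
distinct factors: {01010, 01011, 01101, 10101, 10110, 11010}
count = 6  (Sturmian bound for length 5 is 6)

6
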